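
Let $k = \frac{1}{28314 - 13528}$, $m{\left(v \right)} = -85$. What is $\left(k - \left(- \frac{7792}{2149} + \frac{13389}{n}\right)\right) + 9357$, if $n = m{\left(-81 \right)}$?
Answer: $\frac{25707408291861}{2700884690} \approx 9518.1$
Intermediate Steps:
$n = -85$
$k = \frac{1}{14786} \approx 6.7631 \cdot 10^{-5}$
$\left(k - \left(- \frac{7792}{2149} + \frac{13389}{n}\right)\right) + 9357 = \left(\frac{1}{14786} - \left(- \frac{13389}{85} - \frac{7792}{2149}\right)\right) + 9357 = \left(\frac{1}{14786} - - \frac{29435281}{182665}\right) + 9357 = \left(\frac{1}{14786} + \left(\frac{7792}{2149} + \frac{13389}{85}\right)\right) + 9357 = \left(\frac{1}{14786} + \frac{29435281}{182665}\right) + 9357 = \frac{435230247531}{2700884690} + 9357 = \frac{25707408291861}{2700884690}$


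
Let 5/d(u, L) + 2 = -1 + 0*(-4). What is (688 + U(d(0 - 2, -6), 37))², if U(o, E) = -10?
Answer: 459684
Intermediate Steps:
d(u, L) = -5/3 (d(u, L) = 5/(-2 + (-1 + 0*(-4))) = 5/(-2 + (-1 + 0)) = 5/(-2 - 1) = 5/(-3) = 5*(-⅓) = -5/3)
(688 + U(d(0 - 2, -6), 37))² = (688 - 10)² = 678² = 459684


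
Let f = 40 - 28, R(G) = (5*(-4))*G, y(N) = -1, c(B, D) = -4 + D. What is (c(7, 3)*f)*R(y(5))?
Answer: -240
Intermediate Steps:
R(G) = -20*G
f = 12
(c(7, 3)*f)*R(y(5)) = ((-4 + 3)*12)*(-20*(-1)) = -1*12*20 = -12*20 = -240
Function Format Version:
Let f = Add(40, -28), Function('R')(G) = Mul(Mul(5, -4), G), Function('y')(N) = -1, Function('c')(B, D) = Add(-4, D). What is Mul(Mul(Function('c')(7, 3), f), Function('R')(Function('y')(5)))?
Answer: -240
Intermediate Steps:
Function('R')(G) = Mul(-20, G)
f = 12
Mul(Mul(Function('c')(7, 3), f), Function('R')(Function('y')(5))) = Mul(Mul(Add(-4, 3), 12), Mul(-20, -1)) = Mul(Mul(-1, 12), 20) = Mul(-12, 20) = -240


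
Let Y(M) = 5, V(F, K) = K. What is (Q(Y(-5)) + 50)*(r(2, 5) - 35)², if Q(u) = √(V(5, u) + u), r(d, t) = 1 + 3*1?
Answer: 48050 + 961*√10 ≈ 51089.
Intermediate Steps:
r(d, t) = 4 (r(d, t) = 1 + 3 = 4)
Q(u) = √2*√u (Q(u) = √(u + u) = √(2*u) = √2*√u)
(Q(Y(-5)) + 50)*(r(2, 5) - 35)² = (√2*√5 + 50)*(4 - 35)² = (√10 + 50)*(-31)² = (50 + √10)*961 = 48050 + 961*√10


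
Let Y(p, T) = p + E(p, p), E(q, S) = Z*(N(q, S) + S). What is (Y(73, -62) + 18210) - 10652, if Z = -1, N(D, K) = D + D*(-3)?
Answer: 7704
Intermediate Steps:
N(D, K) = -2*D (N(D, K) = D - 3*D = -2*D)
E(q, S) = -S + 2*q (E(q, S) = -(-2*q + S) = -(S - 2*q) = -S + 2*q)
Y(p, T) = 2*p (Y(p, T) = p + (-p + 2*p) = p + p = 2*p)
(Y(73, -62) + 18210) - 10652 = (2*73 + 18210) - 10652 = (146 + 18210) - 10652 = 18356 - 10652 = 7704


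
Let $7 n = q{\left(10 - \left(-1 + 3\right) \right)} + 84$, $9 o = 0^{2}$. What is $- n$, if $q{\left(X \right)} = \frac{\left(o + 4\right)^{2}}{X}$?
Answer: $- \frac{86}{7} \approx -12.286$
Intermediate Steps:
$o = 0$ ($o = \frac{0^{2}}{9} = \frac{1}{9} \cdot 0 = 0$)
$q{\left(X \right)} = \frac{16}{X}$ ($q{\left(X \right)} = \frac{\left(0 + 4\right)^{2}}{X} = \frac{4^{2}}{X} = \frac{16}{X}$)
$n = \frac{86}{7}$ ($n = \frac{\frac{16}{10 - \left(-1 + 3\right)} + 84}{7} = \frac{\frac{16}{10 - 2} + 84}{7} = \frac{\frac{16}{8} + 84}{7} = \frac{16 \cdot \frac{1}{8} + 84}{7} = \frac{2 + 84}{7} = \frac{1}{7} \cdot 86 = \frac{86}{7} \approx 12.286$)
$- n = \left(-1\right) \frac{86}{7} = - \frac{86}{7}$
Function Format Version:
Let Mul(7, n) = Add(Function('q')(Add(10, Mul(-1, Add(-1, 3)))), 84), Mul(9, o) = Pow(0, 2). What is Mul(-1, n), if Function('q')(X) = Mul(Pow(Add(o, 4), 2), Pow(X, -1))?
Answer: Rational(-86, 7) ≈ -12.286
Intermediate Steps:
o = 0 (o = Mul(Rational(1, 9), Pow(0, 2)) = Mul(Rational(1, 9), 0) = 0)
Function('q')(X) = Mul(16, Pow(X, -1)) (Function('q')(X) = Mul(Pow(Add(0, 4), 2), Pow(X, -1)) = Mul(Pow(4, 2), Pow(X, -1)) = Mul(16, Pow(X, -1)))
n = Rational(86, 7) (n = Mul(Rational(1, 7), Add(Mul(16, Pow(Add(10, Mul(-1, Add(-1, 3))), -1)), 84)) = Mul(Rational(1, 7), Add(Mul(16, Pow(Add(10, Mul(-1, 2)), -1)), 84)) = Mul(Rational(1, 7), Add(Mul(16, Pow(Add(10, -2), -1)), 84)) = Mul(Rational(1, 7), Add(Mul(16, Pow(8, -1)), 84)) = Mul(Rational(1, 7), Add(Mul(16, Rational(1, 8)), 84)) = Mul(Rational(1, 7), Add(2, 84)) = Mul(Rational(1, 7), 86) = Rational(86, 7) ≈ 12.286)
Mul(-1, n) = Mul(-1, Rational(86, 7)) = Rational(-86, 7)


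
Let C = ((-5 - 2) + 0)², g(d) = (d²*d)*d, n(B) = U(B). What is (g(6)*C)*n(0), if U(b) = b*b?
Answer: 0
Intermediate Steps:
U(b) = b²
n(B) = B²
g(d) = d⁴ (g(d) = d³*d = d⁴)
C = 49 (C = (-7 + 0)² = (-7)² = 49)
(g(6)*C)*n(0) = (6⁴*49)*0² = (1296*49)*0 = 63504*0 = 0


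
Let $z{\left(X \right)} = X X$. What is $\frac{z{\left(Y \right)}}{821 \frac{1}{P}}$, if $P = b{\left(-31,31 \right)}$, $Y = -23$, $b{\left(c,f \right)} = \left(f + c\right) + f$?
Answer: $\frac{16399}{821} \approx 19.974$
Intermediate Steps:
$b{\left(c,f \right)} = c + 2 f$ ($b{\left(c,f \right)} = \left(c + f\right) + f = c + 2 f$)
$P = 31$ ($P = -31 + 2 \cdot 31 = -31 + 62 = 31$)
$z{\left(X \right)} = X^{2}$
$\frac{z{\left(Y \right)}}{821 \frac{1}{P}} = \frac{\left(-23\right)^{2}}{821 \cdot \frac{1}{31}} = \frac{529}{821 \cdot \frac{1}{31}} = \frac{529}{\frac{821}{31}} = 529 \cdot \frac{31}{821} = \frac{16399}{821}$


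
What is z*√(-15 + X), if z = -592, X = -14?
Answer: -592*I*√29 ≈ -3188.0*I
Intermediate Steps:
z*√(-15 + X) = -592*√(-15 - 14) = -592*I*√29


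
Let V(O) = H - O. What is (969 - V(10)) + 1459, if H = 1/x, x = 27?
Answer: 65825/27 ≈ 2438.0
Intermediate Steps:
H = 1/27 ≈ 0.037037
V(O) = 1/27 - O
(969 - V(10)) + 1459 = (969 - (1/27 - 1*10)) + 1459 = (969 - (1/27 - 10)) + 1459 = (969 - 1*(-269/27)) + 1459 = (969 + 269/27) + 1459 = 26432/27 + 1459 = 65825/27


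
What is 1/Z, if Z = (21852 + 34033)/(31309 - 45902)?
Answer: -14593/55885 ≈ -0.26113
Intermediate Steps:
Z = -55885/14593 (Z = 55885/(-14593) = 55885*(-1/14593) = -55885/14593 ≈ -3.8296)
1/Z = 1/(-55885/14593) = -14593/55885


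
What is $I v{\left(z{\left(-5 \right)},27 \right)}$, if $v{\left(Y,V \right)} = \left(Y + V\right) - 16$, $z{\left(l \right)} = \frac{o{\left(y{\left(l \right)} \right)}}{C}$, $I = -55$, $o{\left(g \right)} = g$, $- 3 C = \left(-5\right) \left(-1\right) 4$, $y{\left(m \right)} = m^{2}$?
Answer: $- \frac{1595}{4} \approx -398.75$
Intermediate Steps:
$C = - \frac{20}{3}$ ($C = - \frac{\left(-5\right) \left(-1\right) 4}{3} = - \frac{5 \cdot 4}{3} = \left(- \frac{1}{3}\right) 20 = - \frac{20}{3} \approx -6.6667$)
$z{\left(l \right)} = - \frac{3 l^{2}}{20}$ ($z{\left(l \right)} = \frac{l^{2}}{- \frac{20}{3}} = l^{2} \left(- \frac{3}{20}\right) = - \frac{3 l^{2}}{20}$)
$v{\left(Y,V \right)} = -16 + V + Y$ ($v{\left(Y,V \right)} = \left(V + Y\right) - 16 = -16 + V + Y$)
$I v{\left(z{\left(-5 \right)},27 \right)} = - 55 \left(-16 + 27 - \frac{3 \left(-5\right)^{2}}{20}\right) = - 55 \left(-16 + 27 - \frac{15}{4}\right) = \left(-55\right) \frac{29}{4} = - \frac{1595}{4}$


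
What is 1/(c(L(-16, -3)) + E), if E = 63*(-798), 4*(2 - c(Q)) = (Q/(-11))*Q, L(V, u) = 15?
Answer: -44/2211743 ≈ -1.9894e-5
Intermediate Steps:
c(Q) = 2 + Q**2/44 (c(Q) = 2 - Q/(-11)*Q/4 = 2 - Q*(-1/11)*Q/4 = 2 - (-Q/11)*Q/4 = 2 - (-1)*Q**2/44 = 2 + Q**2/44)
E = -50274
1/(c(L(-16, -3)) + E) = 1/((2 + (1/44)*15**2) - 50274) = 1/((2 + (1/44)*225) - 50274) = 1/((2 + 225/44) - 50274) = 1/(313/44 - 50274) = 1/(-2211743/44) = -44/2211743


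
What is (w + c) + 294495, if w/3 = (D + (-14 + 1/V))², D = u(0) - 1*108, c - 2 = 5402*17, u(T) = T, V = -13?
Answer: 72845646/169 ≈ 4.3104e+5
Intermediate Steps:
c = 91836 (c = 2 + 5402*17 = 2 + 91834 = 91836)
D = -108 (D = 0 - 1*108 = 0 - 108 = -108)
w = 7555707/169 (w = 3*(-108 + (-14 + 1/(-13)))² = 3*(-108 + (-14 - 1/13))² = 3*(-108 - 183/13)² = 3*(-1587/13)² = 3*(2518569/169) = 7555707/169 ≈ 44708.)
(w + c) + 294495 = (7555707/169 + 91836) + 294495 = 23075991/169 + 294495 = 72845646/169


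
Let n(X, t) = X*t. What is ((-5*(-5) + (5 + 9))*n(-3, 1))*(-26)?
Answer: 3042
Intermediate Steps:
((-5*(-5) + (5 + 9))*n(-3, 1))*(-26) = ((-5*(-5) + (5 + 9))*(-3*1))*(-26) = ((25 + 14)*(-3))*(-26) = (39*(-3))*(-26) = -117*(-26) = 3042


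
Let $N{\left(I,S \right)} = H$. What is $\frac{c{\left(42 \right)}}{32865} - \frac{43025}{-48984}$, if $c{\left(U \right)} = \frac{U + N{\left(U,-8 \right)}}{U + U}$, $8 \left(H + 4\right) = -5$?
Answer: $\frac{39593075759}{45076056480} \approx 0.87836$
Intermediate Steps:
$H = - \frac{37}{8}$ ($H = -4 + \frac{1}{8} \left(-5\right) = -4 - \frac{5}{8} = - \frac{37}{8} \approx -4.625$)
$N{\left(I,S \right)} = - \frac{37}{8}$
$c{\left(U \right)} = \frac{- \frac{37}{8} + U}{2 U}$ ($c{\left(U \right)} = \frac{U - \frac{37}{8}}{U + U} = \frac{- \frac{37}{8} + U}{2 U}$)
$\frac{c{\left(42 \right)}}{32865} - \frac{43025}{-48984} = \frac{\frac{1}{16} \cdot \frac{1}{42} \left(-37 + 8 \cdot 42\right)}{32865} - \frac{43025}{-48984} = \frac{1}{16} \cdot \frac{1}{42} \left(-37 + 336\right) \frac{1}{32865} - - \frac{43025}{48984} = \frac{1}{16} \cdot \frac{1}{42} \cdot 299 \cdot \frac{1}{32865} + \frac{43025}{48984} = \frac{299}{672} \cdot \frac{1}{32865} + \frac{43025}{48984} = \frac{299}{22085280} + \frac{43025}{48984} = \frac{39593075759}{45076056480}$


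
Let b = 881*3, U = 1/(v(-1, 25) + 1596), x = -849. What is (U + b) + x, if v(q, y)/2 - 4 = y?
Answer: 2967277/1654 ≈ 1794.0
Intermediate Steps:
v(q, y) = 8 + 2*y
U = 1/1654 (U = 1/((8 + 2*25) + 1596) = 1/((8 + 50) + 1596) = 1/(58 + 1596) = 1/1654 ≈ 0.00060460)
b = 2643
(U + b) + x = (1/1654 + 2643) - 849 = 4371523/1654 - 849 = 2967277/1654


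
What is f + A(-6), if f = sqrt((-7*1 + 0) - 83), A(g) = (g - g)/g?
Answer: 3*I*sqrt(10) ≈ 9.4868*I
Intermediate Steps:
A(g) = 0 (A(g) = 0/g = 0)
f = 3*I*sqrt(10) (f = sqrt((-7 + 0) - 83) = sqrt(-7 - 83) = sqrt(-90) = 3*I*sqrt(10) ≈ 9.4868*I)
f + A(-6) = 3*I*sqrt(10) + 0 = 3*I*sqrt(10)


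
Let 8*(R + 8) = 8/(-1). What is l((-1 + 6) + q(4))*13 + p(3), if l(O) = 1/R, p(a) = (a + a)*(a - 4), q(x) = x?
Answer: -67/9 ≈ -7.4444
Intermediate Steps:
p(a) = 2*a*(-4 + a) (p(a) = (2*a)*(-4 + a) = 2*a*(-4 + a))
R = -9 (R = -8 + (8/(-1))/8 = -8 + (8*(-1))/8 = -8 + (⅛)*(-8) = -8 - 1 = -9)
l(O) = -⅑ (l(O) = 1/(-9) = -⅑)
l((-1 + 6) + q(4))*13 + p(3) = -⅑*13 + 2*3*(-4 + 3) = -13/9 + 2*3*(-1) = -13/9 - 6 = -67/9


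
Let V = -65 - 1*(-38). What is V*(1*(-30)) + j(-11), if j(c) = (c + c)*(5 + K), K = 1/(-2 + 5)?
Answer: 2078/3 ≈ 692.67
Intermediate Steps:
V = -27 (V = -65 + 38 = -27)
K = ⅓ (K = 1/3 = ⅓ ≈ 0.33333)
j(c) = 32*c/3 (j(c) = (c + c)*(5 + ⅓) = (2*c)*(16/3) = 32*c/3)
V*(1*(-30)) + j(-11) = -27*(-30) + (32/3)*(-11) = -27*(-30) - 352/3 = 810 - 352/3 = 2078/3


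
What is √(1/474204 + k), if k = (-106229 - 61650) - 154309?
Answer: I*√18112558269349401/237102 ≈ 567.62*I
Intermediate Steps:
k = -322188 (k = -167879 - 154309 = -322188)
√(1/474204 + k) = √(1/474204 - 322188) = √(-152782838351/474204) = I*√18112558269349401/237102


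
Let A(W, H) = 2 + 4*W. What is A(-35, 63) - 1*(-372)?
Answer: 234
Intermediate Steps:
A(-35, 63) - 1*(-372) = (2 + 4*(-35)) - 1*(-372) = (2 - 140) + 372 = -138 + 372 = 234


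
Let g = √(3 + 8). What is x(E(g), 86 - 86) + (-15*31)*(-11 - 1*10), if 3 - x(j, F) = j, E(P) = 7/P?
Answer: 9768 - 7*√11/11 ≈ 9765.9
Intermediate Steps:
g = √11 ≈ 3.3166
x(j, F) = 3 - j
x(E(g), 86 - 86) + (-15*31)*(-11 - 1*10) = (3 - 7/(√11)) + (-15*31)*(-11 - 1*10) = (3 - 7*√11/11) - 465*(-11 - 10) = (3 - 7*√11/11) - 465*(-21) = (3 - 7*√11/11) + 9765 = 9768 - 7*√11/11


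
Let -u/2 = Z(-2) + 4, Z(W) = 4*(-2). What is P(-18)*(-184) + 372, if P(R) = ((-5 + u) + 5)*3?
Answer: -4044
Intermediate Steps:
Z(W) = -8
u = 8 (u = -2*(-8 + 4) = -2*(-4) = 8)
P(R) = 24 (P(R) = ((-5 + 8) + 5)*3 = (3 + 5)*3 = 8*3 = 24)
P(-18)*(-184) + 372 = 24*(-184) + 372 = -4416 + 372 = -4044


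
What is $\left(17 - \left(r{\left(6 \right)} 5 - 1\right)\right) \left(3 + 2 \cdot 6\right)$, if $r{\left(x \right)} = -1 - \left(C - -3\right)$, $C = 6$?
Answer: $1020$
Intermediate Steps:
$r{\left(x \right)} = -10$ ($r{\left(x \right)} = -1 - \left(6 - -3\right) = -1 - \left(6 + 3\right) = -1 - 9 = -10$)
$\left(17 - \left(r{\left(6 \right)} 5 - 1\right)\right) \left(3 + 2 \cdot 6\right) = \left(17 - \left(\left(-10\right) 5 - 1\right)\right) \left(3 + 2 \cdot 6\right) = \left(17 - \left(-50 - 1\right)\right) \left(3 + 12\right) = \left(17 - -51\right) 15 = \left(17 + 51\right) 15 = 68 \cdot 15 = 1020$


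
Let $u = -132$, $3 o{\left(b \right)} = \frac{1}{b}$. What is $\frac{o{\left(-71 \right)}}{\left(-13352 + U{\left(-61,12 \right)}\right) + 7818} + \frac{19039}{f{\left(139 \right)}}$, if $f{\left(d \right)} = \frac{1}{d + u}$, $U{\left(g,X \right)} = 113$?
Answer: $\frac{153886734730}{1154673} \approx 1.3327 \cdot 10^{5}$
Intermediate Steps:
$o{\left(b \right)} = \frac{1}{3 b}$
$f{\left(d \right)} = \frac{1}{-132 + d}$ ($f{\left(d \right)} = \frac{1}{d - 132} = \frac{1}{-132 + d}$)
$\frac{o{\left(-71 \right)}}{\left(-13352 + U{\left(-61,12 \right)}\right) + 7818} + \frac{19039}{f{\left(139 \right)}} = \frac{\frac{1}{3} \frac{1}{-71}}{\left(-13352 + 113\right) + 7818} + \frac{19039}{\frac{1}{-132 + 139}} = \frac{\frac{1}{3} \left(- \frac{1}{71}\right)}{-13239 + 7818} + \frac{19039}{\frac{1}{7}} = - \frac{1}{213 \left(-5421\right)} + 19039 \frac{1}{\frac{1}{7}} = \left(- \frac{1}{213}\right) \left(- \frac{1}{5421}\right) + 19039 \cdot 7 = \frac{1}{1154673} + 133273 = \frac{153886734730}{1154673}$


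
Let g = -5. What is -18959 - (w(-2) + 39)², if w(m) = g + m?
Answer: -19983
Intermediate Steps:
w(m) = -5 + m
-18959 - (w(-2) + 39)² = -18959 - ((-5 - 2) + 39)² = -18959 - (-7 + 39)² = -18959 - 1*32² = -18959 - 1*1024 = -18959 - 1024 = -19983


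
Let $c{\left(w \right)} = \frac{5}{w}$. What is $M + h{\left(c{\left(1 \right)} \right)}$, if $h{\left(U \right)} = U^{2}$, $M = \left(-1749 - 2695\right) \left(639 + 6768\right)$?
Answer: $-32916683$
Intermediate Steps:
$M = -32916708$ ($M = \left(-4444\right) 7407 = -32916708$)
$M + h{\left(c{\left(1 \right)} \right)} = -32916708 + \left(\frac{5}{1}\right)^{2} = -32916708 + \left(5 \cdot 1\right)^{2} = -32916708 + 5^{2} = -32916708 + 25 = -32916683$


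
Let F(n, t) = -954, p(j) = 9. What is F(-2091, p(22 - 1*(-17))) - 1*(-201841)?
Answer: 200887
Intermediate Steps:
F(-2091, p(22 - 1*(-17))) - 1*(-201841) = -954 - 1*(-201841) = -954 + 201841 = 200887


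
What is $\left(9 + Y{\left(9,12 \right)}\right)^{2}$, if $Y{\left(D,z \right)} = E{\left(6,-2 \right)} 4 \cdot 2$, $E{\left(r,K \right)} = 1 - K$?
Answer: $1089$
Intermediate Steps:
$Y{\left(D,z \right)} = 24$ ($Y{\left(D,z \right)} = \left(1 - -2\right) 4 \cdot 2 = \left(1 + 2\right) 4 \cdot 2 = 3 \cdot 4 \cdot 2 = 12 \cdot 2 = 24$)
$\left(9 + Y{\left(9,12 \right)}\right)^{2} = \left(9 + 24\right)^{2} = 33^{2} = 1089$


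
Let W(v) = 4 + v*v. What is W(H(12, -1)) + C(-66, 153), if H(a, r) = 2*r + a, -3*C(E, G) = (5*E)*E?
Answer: -7156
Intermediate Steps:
C(E, G) = -5*E**2/3 (C(E, G) = -5*E*E/3 = -5*E**2/3)
H(a, r) = a + 2*r
W(v) = 4 + v**2
W(H(12, -1)) + C(-66, 153) = (4 + (12 + 2*(-1))**2) - 5/3*(-66)**2 = (4 + (12 - 2)**2) - 5/3*4356 = (4 + 10**2) - 7260 = (4 + 100) - 7260 = 104 - 7260 = -7156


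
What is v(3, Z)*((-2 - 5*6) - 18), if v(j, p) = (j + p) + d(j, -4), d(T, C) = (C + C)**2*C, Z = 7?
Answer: 12300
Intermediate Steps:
d(T, C) = 4*C**3 (d(T, C) = (2*C)**2*C = (4*C**2)*C = 4*C**3)
v(j, p) = -256 + j + p (v(j, p) = (j + p) + 4*(-4)**3 = (j + p) + 4*(-64) = (j + p) - 256 = -256 + j + p)
v(3, Z)*((-2 - 5*6) - 18) = (-256 + 3 + 7)*((-2 - 5*6) - 18) = -246*((-2 - 30) - 18) = -246*(-32 - 18) = -246*(-50) = 12300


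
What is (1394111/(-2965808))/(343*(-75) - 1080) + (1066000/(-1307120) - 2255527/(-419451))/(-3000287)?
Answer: 2908950457886334358617/181629271727595920835316880 ≈ 1.6016e-5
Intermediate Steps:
(1394111/(-2965808))/(343*(-75) - 1080) + (1066000/(-1307120) - 2255527/(-419451))/(-3000287) = (1394111*(-1/2965808))/(-25725 - 1080) + (1066000*(-1/1307120) - 2255527*(-1/419451))*(-1/3000287) = -1394111/2965808/(-26805) + (-13325/16339 + 2255527/419451)*(-1/3000287) = -1394111/2965808*(-1/26805) + (31263871078/6853409889)*(-1/3000287) = 1394111/79498483440 - 31263871078/20562196595638143 = 2908950457886334358617/181629271727595920835316880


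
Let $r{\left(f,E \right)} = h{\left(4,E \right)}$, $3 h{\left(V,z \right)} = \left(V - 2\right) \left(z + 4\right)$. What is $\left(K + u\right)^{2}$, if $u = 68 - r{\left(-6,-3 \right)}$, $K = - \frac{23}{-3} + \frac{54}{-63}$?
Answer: $\frac{269361}{49} \approx 5497.2$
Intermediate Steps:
$h{\left(V,z \right)} = \frac{\left(-2 + V\right) \left(4 + z\right)}{3}$ ($h{\left(V,z \right)} = \frac{\left(V - 2\right) \left(z + 4\right)}{3} = \frac{\left(-2 + V\right) \left(4 + z\right)}{3}$)
$K = \frac{143}{21}$ ($K = \left(-23\right) \left(- \frac{1}{3}\right) + 54 \left(- \frac{1}{63}\right) = \frac{23}{3} - \frac{6}{7} = \frac{143}{21} \approx 6.8095$)
$r{\left(f,E \right)} = \frac{8}{3} + \frac{2 E}{3}$ ($r{\left(f,E \right)} = - \frac{8}{3} - \frac{2 E}{3} + \frac{4}{3} \cdot 4 + \frac{1}{3} \cdot 4 E = - \frac{8}{3} - \frac{2 E}{3} + \frac{16}{3} + \frac{4 E}{3} = \frac{8}{3} + \frac{2 E}{3}$)
$u = \frac{202}{3}$ ($u = 68 - \left(\frac{8}{3} + \frac{2}{3} \left(-3\right)\right) = 68 - \left(\frac{8}{3} - 2\right) = 68 - \frac{2}{3} = \frac{202}{3} \approx 67.333$)
$\left(K + u\right)^{2} = \left(\frac{143}{21} + \frac{202}{3}\right)^{2} = \left(\frac{519}{7}\right)^{2} = \frac{269361}{49}$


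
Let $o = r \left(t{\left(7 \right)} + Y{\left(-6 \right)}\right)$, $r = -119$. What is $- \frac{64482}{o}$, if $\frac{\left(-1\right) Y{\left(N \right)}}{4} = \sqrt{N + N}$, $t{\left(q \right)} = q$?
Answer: $\frac{64482}{4097} + \frac{515856 i \sqrt{3}}{28679} \approx 15.739 + 31.155 i$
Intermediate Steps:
$Y{\left(N \right)} = - 4 \sqrt{2} \sqrt{N}$ ($Y{\left(N \right)} = - 4 \sqrt{N + N} = - 4 \sqrt{2 N} = - 4 \sqrt{2} \sqrt{N}$)
$o = -833 + 952 i \sqrt{3}$ ($o = - 119 \left(7 - 4 \sqrt{2} \sqrt{-6}\right) = - 119 \left(7 - 4 \sqrt{2} i \sqrt{6}\right) = - 119 \left(7 - 8 i \sqrt{3}\right) = -833 + 952 i \sqrt{3} \approx -833.0 + 1648.9 i$)
$- \frac{64482}{o} = - \frac{64482}{-833 + 952 i \sqrt{3}}$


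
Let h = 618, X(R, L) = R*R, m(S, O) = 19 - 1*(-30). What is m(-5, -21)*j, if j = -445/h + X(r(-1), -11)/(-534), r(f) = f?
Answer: -324282/9167 ≈ -35.375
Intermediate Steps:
m(S, O) = 49 (m(S, O) = 19 + 30 = 49)
X(R, L) = R²
j = -6618/9167 (j = -445/618 + (-1)²/(-534) = -445*1/618 + 1*(-1/534) = -445/618 - 1/534 = -6618/9167 ≈ -0.72194)
m(-5, -21)*j = 49*(-6618/9167) = -324282/9167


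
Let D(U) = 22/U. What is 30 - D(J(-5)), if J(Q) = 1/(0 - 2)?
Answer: 74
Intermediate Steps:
J(Q) = -½ (J(Q) = 1/(-2) = -½)
30 - D(J(-5)) = 30 - 22/(-½) = 30 - 22*(-2) = 30 - 1*(-44) = 30 + 44 = 74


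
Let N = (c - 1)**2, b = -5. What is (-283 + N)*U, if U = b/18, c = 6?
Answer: 215/3 ≈ 71.667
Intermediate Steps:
N = 25 (N = (6 - 1)**2 = 5**2 = 25)
U = -5/18 ≈ -0.27778
(-283 + N)*U = (-283 + 25)*(-5/18) = -258*(-5/18) = 215/3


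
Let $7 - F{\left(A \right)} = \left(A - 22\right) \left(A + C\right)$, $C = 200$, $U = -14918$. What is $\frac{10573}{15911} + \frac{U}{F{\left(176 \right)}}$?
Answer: $\frac{121357897}{131599881} \approx 0.92217$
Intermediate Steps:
$F{\left(A \right)} = 7 - \left(-22 + A\right) \left(200 + A\right)$ ($F{\left(A \right)} = 7 - \left(A - 22\right) \left(A + 200\right) = 7 - \left(-22 + A\right) \left(200 + A\right)$)
$\frac{10573}{15911} + \frac{U}{F{\left(176 \right)}} = \frac{10573}{15911} - \frac{14918}{4407 - 176^{2} - 31328} = 10573 \cdot \frac{1}{15911} - \frac{14918}{4407 - 30976 - 31328} = \frac{10573}{15911} - \frac{14918}{4407 - 30976 - 31328} = \frac{10573}{15911} - \frac{14918}{-57897} = \frac{10573}{15911} - - \frac{14918}{57897} = \frac{10573}{15911} + \frac{14918}{57897} = \frac{121357897}{131599881}$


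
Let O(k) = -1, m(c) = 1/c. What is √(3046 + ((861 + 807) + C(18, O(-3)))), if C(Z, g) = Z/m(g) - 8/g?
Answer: 28*√6 ≈ 68.586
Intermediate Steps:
C(Z, g) = -8/g + Z*g (C(Z, g) = Z/(1/g) - 8/g = Z*g - 8/g = -8/g + Z*g)
√(3046 + ((861 + 807) + C(18, O(-3)))) = √(3046 + ((861 + 807) + (-8/(-1) + 18*(-1)))) = √(3046 + (1668 + (-8*(-1) - 18))) = √(3046 + (1668 + (8 - 18))) = √(3046 + (1668 - 10)) = √(3046 + 1658) = √4704 = 28*√6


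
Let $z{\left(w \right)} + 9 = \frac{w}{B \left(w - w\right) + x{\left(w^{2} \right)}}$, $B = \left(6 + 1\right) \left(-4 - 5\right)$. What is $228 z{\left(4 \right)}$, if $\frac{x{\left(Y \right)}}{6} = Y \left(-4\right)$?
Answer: $- \frac{16435}{8} \approx -2054.4$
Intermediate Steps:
$B = -63$ ($B = 7 \left(-9\right) = -63$)
$x{\left(Y \right)} = - 24 Y$ ($x{\left(Y \right)} = 6 Y \left(-4\right) = 6 \left(- 4 Y\right) = - 24 Y$)
$z{\left(w \right)} = -9 - \frac{1}{24 w}$ ($z{\left(w \right)} = -9 + \frac{w}{- 63 \left(w - w\right) - 24 w^{2}} = -9 + \frac{w}{\left(-63\right) 0 - 24 w^{2}} = -9 + \frac{w}{0 - 24 w^{2}} = -9 + \frac{w}{\left(-24\right) w^{2}} = -9 + w \left(- \frac{1}{24 w^{2}}\right) = -9 - \frac{1}{24 w}$)
$228 z{\left(4 \right)} = 228 \left(-9 - \frac{1}{24 \cdot 4}\right) = 228 \left(-9 - \frac{1}{96}\right) = 228 \left(- \frac{865}{96}\right) = - \frac{16435}{8}$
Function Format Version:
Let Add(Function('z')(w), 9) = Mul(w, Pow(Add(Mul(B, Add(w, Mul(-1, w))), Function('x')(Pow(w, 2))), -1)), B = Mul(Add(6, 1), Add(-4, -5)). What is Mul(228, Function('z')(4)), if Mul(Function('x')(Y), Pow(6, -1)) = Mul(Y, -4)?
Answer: Rational(-16435, 8) ≈ -2054.4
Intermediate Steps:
B = -63 (B = Mul(7, -9) = -63)
Function('x')(Y) = Mul(-24, Y) (Function('x')(Y) = Mul(6, Mul(Y, -4)) = Mul(6, Mul(-4, Y)) = Mul(-24, Y))
Function('z')(w) = Add(-9, Mul(Rational(-1, 24), Pow(w, -1))) (Function('z')(w) = Add(-9, Mul(w, Pow(Add(Mul(-63, Add(w, Mul(-1, w))), Mul(-24, Pow(w, 2))), -1))) = Add(-9, Mul(w, Pow(Add(Mul(-63, 0), Mul(-24, Pow(w, 2))), -1))) = Add(-9, Mul(w, Pow(Add(0, Mul(-24, Pow(w, 2))), -1))) = Add(-9, Mul(w, Pow(Mul(-24, Pow(w, 2)), -1))) = Add(-9, Mul(w, Mul(Rational(-1, 24), Pow(w, -2)))) = Add(-9, Mul(Rational(-1, 24), Pow(w, -1))))
Mul(228, Function('z')(4)) = Mul(228, Add(-9, Mul(Rational(-1, 24), Pow(4, -1)))) = Mul(228, Add(-9, Mul(Rational(-1, 24), Rational(1, 4)))) = Mul(228, Add(-9, Rational(-1, 96))) = Mul(228, Rational(-865, 96)) = Rational(-16435, 8)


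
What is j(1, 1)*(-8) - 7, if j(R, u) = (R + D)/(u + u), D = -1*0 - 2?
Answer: -3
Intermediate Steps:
D = -2 (D = 0 - 2 = -2)
j(R, u) = (-2 + R)/(2*u) (j(R, u) = (R - 2)/(u + u) = (-2 + R)/((2*u)) = (-2 + R)*(1/(2*u)) = (-2 + R)/(2*u))
j(1, 1)*(-8) - 7 = ((½)*(-2 + 1)/1)*(-8) - 7 = ((½)*1*(-1))*(-8) - 7 = -½*(-8) - 7 = 4 - 7 = -3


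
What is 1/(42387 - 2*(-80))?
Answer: 1/42547 ≈ 2.3503e-5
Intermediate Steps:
1/(42387 - 2*(-80)) = 1/(42387 + 160) = 1/42547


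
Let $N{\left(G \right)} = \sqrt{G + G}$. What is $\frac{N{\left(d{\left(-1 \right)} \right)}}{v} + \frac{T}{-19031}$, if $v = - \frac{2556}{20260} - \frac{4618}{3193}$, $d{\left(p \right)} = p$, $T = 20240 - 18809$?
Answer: $- \frac{1431}{19031} - \frac{16172545 i \sqrt{2}}{25430497} \approx -0.075193 - 0.89937 i$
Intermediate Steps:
$T = 1431$
$N{\left(G \right)} = \sqrt{2} \sqrt{G}$ ($N{\left(G \right)} = \sqrt{2 G} = \sqrt{2} \sqrt{G}$)
$v = - \frac{25430497}{16172545}$ ($v = \left(-2556\right) \frac{1}{20260} - \frac{4618}{3193} = - \frac{639}{5065} - \frac{4618}{3193} = - \frac{25430497}{16172545} \approx -1.5724$)
$\frac{N{\left(d{\left(-1 \right)} \right)}}{v} + \frac{T}{-19031} = \frac{\sqrt{2} \sqrt{-1}}{- \frac{25430497}{16172545}} + \frac{1431}{-19031} = \sqrt{2} i \left(- \frac{16172545}{25430497}\right) + 1431 \left(- \frac{1}{19031}\right) = i \sqrt{2} \left(- \frac{16172545}{25430497}\right) - \frac{1431}{19031} = - \frac{16172545 i \sqrt{2}}{25430497} - \frac{1431}{19031} = - \frac{1431}{19031} - \frac{16172545 i \sqrt{2}}{25430497}$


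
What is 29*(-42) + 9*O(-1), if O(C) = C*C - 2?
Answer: -1227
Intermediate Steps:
O(C) = -2 + C² (O(C) = C² - 2 = -2 + C²)
29*(-42) + 9*O(-1) = 29*(-42) + 9*(-2 + (-1)²) = -1218 + 9*(-2 + 1) = -1218 + 9*(-1) = -1218 - 9 = -1227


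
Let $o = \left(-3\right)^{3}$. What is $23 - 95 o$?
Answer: $2588$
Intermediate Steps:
$o = -27$
$23 - 95 o = 23 - -2565 = 23 + 2565 = 2588$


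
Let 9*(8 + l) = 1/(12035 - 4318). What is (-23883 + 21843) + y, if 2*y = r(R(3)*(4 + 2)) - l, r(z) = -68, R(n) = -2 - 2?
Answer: -287535421/138906 ≈ -2070.0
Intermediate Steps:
R(n) = -4
l = -555623/69453 (l = -8 + 1/(9*(12035 - 4318)) = -8 + (⅑)/7717 = -8 + (⅑)*(1/7717) = -8 + 1/69453 = -555623/69453 ≈ -8.0000)
y = -4167181/138906 (y = (-68 - 1*(-555623/69453))/2 = (-68 + 555623/69453)/2 = (½)*(-4167181/69453) = -4167181/138906 ≈ -30.000)
(-23883 + 21843) + y = (-23883 + 21843) - 4167181/138906 = -2040 - 4167181/138906 = -287535421/138906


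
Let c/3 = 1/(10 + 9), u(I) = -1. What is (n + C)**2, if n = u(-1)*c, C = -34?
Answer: 421201/361 ≈ 1166.8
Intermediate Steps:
c = 3/19 (c = 3/(10 + 9) = 3/19 ≈ 0.15789)
n = -3/19 (n = -1*3/19 = -3/19 ≈ -0.15789)
(n + C)**2 = (-3/19 - 34)**2 = (-649/19)**2 = 421201/361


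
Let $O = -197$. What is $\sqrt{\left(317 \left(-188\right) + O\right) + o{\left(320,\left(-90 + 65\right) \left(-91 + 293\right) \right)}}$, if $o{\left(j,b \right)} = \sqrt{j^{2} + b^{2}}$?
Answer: $\sqrt{-59793 + 10 \sqrt{256049}} \approx 233.95 i$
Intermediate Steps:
$o{\left(j,b \right)} = \sqrt{b^{2} + j^{2}}$
$\sqrt{\left(317 \left(-188\right) + O\right) + o{\left(320,\left(-90 + 65\right) \left(-91 + 293\right) \right)}} = \sqrt{\left(317 \left(-188\right) - 197\right) + \sqrt{\left(\left(-90 + 65\right) \left(-91 + 293\right)\right)^{2} + 320^{2}}} = \sqrt{\left(-59596 - 197\right) + \sqrt{\left(\left(-25\right) 202\right)^{2} + 102400}} = \sqrt{-59793 + \sqrt{\left(-5050\right)^{2} + 102400}} = \sqrt{-59793 + \sqrt{25502500 + 102400}} = \sqrt{-59793 + \sqrt{25604900}} = \sqrt{-59793 + 10 \sqrt{256049}}$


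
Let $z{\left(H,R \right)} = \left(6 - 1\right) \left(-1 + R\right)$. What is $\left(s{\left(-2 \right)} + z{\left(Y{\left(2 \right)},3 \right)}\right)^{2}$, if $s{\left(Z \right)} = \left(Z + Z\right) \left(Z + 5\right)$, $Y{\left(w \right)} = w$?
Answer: $4$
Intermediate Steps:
$z{\left(H,R \right)} = -5 + 5 R$ ($z{\left(H,R \right)} = 5 \left(-1 + R\right) = -5 + 5 R$)
$s{\left(Z \right)} = 2 Z \left(5 + Z\right)$
$\left(s{\left(-2 \right)} + z{\left(Y{\left(2 \right)},3 \right)}\right)^{2} = \left(2 \left(-2\right) \left(5 - 2\right) + \left(-5 + 5 \cdot 3\right)\right)^{2} = \left(2 \left(-2\right) 3 + \left(-5 + 15\right)\right)^{2} = \left(-12 + 10\right)^{2} = \left(-2\right)^{2} = 4$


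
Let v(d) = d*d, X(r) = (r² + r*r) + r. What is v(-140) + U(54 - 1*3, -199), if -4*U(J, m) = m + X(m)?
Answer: -101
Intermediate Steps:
X(r) = r + 2*r² (X(r) = (r² + r²) + r = 2*r² + r = r + 2*r²)
v(d) = d²
U(J, m) = -m/4 - m*(1 + 2*m)/4 (U(J, m) = -(m + m*(1 + 2*m))/4 = -m/4 - m*(1 + 2*m)/4)
v(-140) + U(54 - 1*3, -199) = (-140)² + (½)*(-199)*(-1 - 1*(-199)) = 19600 + (½)*(-199)*(-1 + 199) = 19600 + (½)*(-199)*198 = 19600 - 19701 = -101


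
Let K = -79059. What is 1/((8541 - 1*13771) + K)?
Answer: -1/84289 ≈ -1.1864e-5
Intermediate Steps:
1/((8541 - 1*13771) + K) = 1/((8541 - 1*13771) - 79059) = 1/((8541 - 13771) - 79059) = 1/(-5230 - 79059) = 1/(-84289) = -1/84289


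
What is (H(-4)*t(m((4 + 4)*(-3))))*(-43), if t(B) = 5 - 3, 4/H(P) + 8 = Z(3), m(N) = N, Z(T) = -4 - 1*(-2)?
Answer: 172/5 ≈ 34.400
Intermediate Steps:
Z(T) = -2 (Z(T) = -4 + 2 = -2)
H(P) = -⅖ (H(P) = 4/(-8 - 2) = 4/(-10) = 4*(-⅒) = -⅖)
t(B) = 2
(H(-4)*t(m((4 + 4)*(-3))))*(-43) = -⅖*2*(-43) = -⅘*(-43) = 172/5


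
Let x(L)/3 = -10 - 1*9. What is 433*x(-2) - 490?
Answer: -25171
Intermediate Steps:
x(L) = -57 (x(L) = 3*(-10 - 1*9) = 3*(-10 - 9) = 3*(-19) = -57)
433*x(-2) - 490 = 433*(-57) - 490 = -24681 - 490 = -25171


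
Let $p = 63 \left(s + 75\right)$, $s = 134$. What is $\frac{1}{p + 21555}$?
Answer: $\frac{1}{34722} \approx 2.88 \cdot 10^{-5}$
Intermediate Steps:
$p = 13167$ ($p = 63 \left(134 + 75\right) = 63 \cdot 209 = 13167$)
$\frac{1}{p + 21555} = \frac{1}{13167 + 21555} = \frac{1}{34722}$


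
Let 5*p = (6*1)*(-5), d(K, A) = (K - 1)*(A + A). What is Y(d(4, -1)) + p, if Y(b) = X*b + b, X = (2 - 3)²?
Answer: -18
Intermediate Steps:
X = 1 (X = (-1)² = 1)
d(K, A) = 2*A*(-1 + K) (d(K, A) = (-1 + K)*(2*A) = 2*A*(-1 + K))
Y(b) = 2*b (Y(b) = 1*b + b = b + b = 2*b)
p = -6 (p = ((6*1)*(-5))/5 = (6*(-5))/5 = (⅕)*(-30) = -6)
Y(d(4, -1)) + p = 2*(2*(-1)*(-1 + 4)) - 6 = 2*(2*(-1)*3) - 6 = 2*(-6) - 6 = -12 - 6 = -18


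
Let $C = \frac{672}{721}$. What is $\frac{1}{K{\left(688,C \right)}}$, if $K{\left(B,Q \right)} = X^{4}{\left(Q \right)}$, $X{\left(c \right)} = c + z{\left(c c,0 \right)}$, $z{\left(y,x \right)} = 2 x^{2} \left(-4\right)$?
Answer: $\frac{112550881}{84934656} \approx 1.3251$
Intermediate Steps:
$z{\left(y,x \right)} = - 8 x^{2}$
$C = \frac{96}{103}$ ($C = 672 \cdot \frac{1}{721} = \frac{96}{103} \approx 0.93204$)
$X{\left(c \right)} = c$ ($X{\left(c \right)} = c - 8 \cdot 0^{2} = c - 0 = c + 0 = c$)
$K{\left(B,Q \right)} = Q^{4}$
$\frac{1}{K{\left(688,C \right)}} = \frac{1}{\left(\frac{96}{103}\right)^{4}} = \frac{1}{\frac{84934656}{112550881}} = \frac{112550881}{84934656}$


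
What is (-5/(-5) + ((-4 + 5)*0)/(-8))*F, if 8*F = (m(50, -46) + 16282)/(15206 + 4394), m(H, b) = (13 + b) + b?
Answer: 16203/156800 ≈ 0.10334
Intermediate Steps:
m(H, b) = 13 + 2*b
F = 16203/156800 (F = (((13 + 2*(-46)) + 16282)/(15206 + 4394))/8 = (((13 - 92) + 16282)/19600)/8 = ((-79 + 16282)*(1/19600))/8 = (16203*(1/19600))/8 = (1/8)*(16203/19600) = 16203/156800 ≈ 0.10334)
(-5/(-5) + ((-4 + 5)*0)/(-8))*F = (-5/(-5) + ((-4 + 5)*0)/(-8))*(16203/156800) = (-5*(-1/5) + (1*0)*(-1/8))*(16203/156800) = (1 + 0*(-1/8))*(16203/156800) = (1 + 0)*(16203/156800) = 1*(16203/156800) = 16203/156800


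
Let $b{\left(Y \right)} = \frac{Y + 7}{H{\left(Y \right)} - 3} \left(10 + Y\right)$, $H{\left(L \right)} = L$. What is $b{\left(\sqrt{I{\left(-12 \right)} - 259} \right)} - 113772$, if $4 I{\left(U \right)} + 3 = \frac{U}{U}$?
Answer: $- \frac{20361868}{179} + \frac{277 i \sqrt{1038}}{1074} \approx -1.1375 \cdot 10^{5} + 8.3095 i$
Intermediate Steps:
$I{\left(U \right)} = - \frac{1}{2}$ ($I{\left(U \right)} = - \frac{3}{4} + \frac{U \frac{1}{U}}{4} = - \frac{3}{4} + \frac{1}{4} \cdot 1 = - \frac{3}{4} + \frac{1}{4} = - \frac{1}{2}$)
$b{\left(Y \right)} = \frac{\left(7 + Y\right) \left(10 + Y\right)}{-3 + Y}$ ($b{\left(Y \right)} = \frac{Y + 7}{Y - 3} \left(10 + Y\right) = \frac{7 + Y}{-3 + Y} \left(10 + Y\right) = \frac{\left(7 + Y\right) \left(10 + Y\right)}{-3 + Y}$)
$b{\left(\sqrt{I{\left(-12 \right)} - 259} \right)} - 113772 = \frac{70 + \left(\sqrt{- \frac{1}{2} - 259}\right)^{2} + 17 \sqrt{- \frac{1}{2} - 259}}{-3 + \sqrt{- \frac{1}{2} - 259}} - 113772 = \frac{70 + \left(\sqrt{- \frac{519}{2}}\right)^{2} + 17 \sqrt{- \frac{519}{2}}}{-3 + \sqrt{- \frac{519}{2}}} - 113772 = \frac{70 + \left(\frac{i \sqrt{1038}}{2}\right)^{2} + 17 \frac{i \sqrt{1038}}{2}}{-3 + \frac{i \sqrt{1038}}{2}} - 113772 = \frac{70 - \frac{519}{2} + \frac{17 i \sqrt{1038}}{2}}{-3 + \frac{i \sqrt{1038}}{2}} - 113772 = \frac{- \frac{379}{2} + \frac{17 i \sqrt{1038}}{2}}{-3 + \frac{i \sqrt{1038}}{2}} - 113772 = -113772 + \frac{- \frac{379}{2} + \frac{17 i \sqrt{1038}}{2}}{-3 + \frac{i \sqrt{1038}}{2}}$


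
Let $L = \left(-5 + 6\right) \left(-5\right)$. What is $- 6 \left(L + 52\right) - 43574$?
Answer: $-43856$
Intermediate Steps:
$L = -5$ ($L = 1 \left(-5\right) = -5$)
$- 6 \left(L + 52\right) - 43574 = - 6 \left(-5 + 52\right) - 43574 = \left(-6\right) 47 - 43574 = -282 - 43574 = -43856$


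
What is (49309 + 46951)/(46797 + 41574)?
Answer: 96260/88371 ≈ 1.0893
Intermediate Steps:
(49309 + 46951)/(46797 + 41574) = 96260/88371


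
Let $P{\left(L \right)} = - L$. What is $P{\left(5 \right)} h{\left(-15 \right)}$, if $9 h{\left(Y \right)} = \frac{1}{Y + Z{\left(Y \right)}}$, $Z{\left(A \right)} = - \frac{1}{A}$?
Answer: $\frac{25}{672} \approx 0.037202$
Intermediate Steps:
$h{\left(Y \right)} = \frac{1}{9 \left(Y - \frac{1}{Y}\right)}$
$P{\left(5 \right)} h{\left(-15 \right)} = \left(-1\right) 5 \cdot \frac{1}{9} \left(-15\right) \frac{1}{-1 + \left(-15\right)^{2}} = - 5 \cdot \frac{1}{9} \left(-15\right) \frac{1}{-1 + 225} = - 5 \cdot \frac{1}{9} \left(-15\right) \frac{1}{224} = \left(-5\right) \left(- \frac{5}{672}\right) = \frac{25}{672}$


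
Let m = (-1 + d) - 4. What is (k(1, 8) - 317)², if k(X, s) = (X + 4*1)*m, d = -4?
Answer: 131044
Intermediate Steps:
m = -9 (m = (-1 - 4) - 4 = -5 - 4 = -9)
k(X, s) = -36 - 9*X (k(X, s) = (X + 4*1)*(-9) = (X + 4)*(-9) = (4 + X)*(-9) = -36 - 9*X)
(k(1, 8) - 317)² = ((-36 - 9*1) - 317)² = ((-36 - 9) - 317)² = (-45 - 317)² = (-362)² = 131044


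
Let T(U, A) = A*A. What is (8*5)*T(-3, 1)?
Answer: 40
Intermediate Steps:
T(U, A) = A²
(8*5)*T(-3, 1) = (8*5)*1² = 40*1 = 40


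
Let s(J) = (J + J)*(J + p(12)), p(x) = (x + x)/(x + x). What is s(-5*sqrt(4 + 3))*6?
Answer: 2100 - 60*sqrt(7) ≈ 1941.3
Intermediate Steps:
p(x) = 1 (p(x) = (2*x)/((2*x)) = (2*x)*(1/(2*x)) = 1)
s(J) = 2*J*(1 + J) (s(J) = (J + J)*(J + 1) = (2*J)*(1 + J) = 2*J*(1 + J))
s(-5*sqrt(4 + 3))*6 = (2*(-5*sqrt(4 + 3))*(1 - 5*sqrt(4 + 3)))*6 = (2*(-5*sqrt(7))*(1 - 5*sqrt(7)))*6 = -10*sqrt(7)*(1 - 5*sqrt(7))*6 = -60*sqrt(7)*(1 - 5*sqrt(7))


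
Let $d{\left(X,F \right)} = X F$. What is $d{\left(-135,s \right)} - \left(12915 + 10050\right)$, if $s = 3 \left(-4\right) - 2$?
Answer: $-21075$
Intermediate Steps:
$s = -14$ ($s = -12 - 2 = -14$)
$d{\left(X,F \right)} = F X$
$d{\left(-135,s \right)} - \left(12915 + 10050\right) = \left(-14\right) \left(-135\right) - \left(12915 + 10050\right) = 1890 - 22965 = -21075$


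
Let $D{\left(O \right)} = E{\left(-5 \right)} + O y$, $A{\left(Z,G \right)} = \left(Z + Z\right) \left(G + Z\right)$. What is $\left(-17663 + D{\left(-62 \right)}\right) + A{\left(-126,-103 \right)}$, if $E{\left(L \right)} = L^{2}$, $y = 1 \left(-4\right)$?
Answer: $40318$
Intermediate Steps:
$y = -4$
$A{\left(Z,G \right)} = 2 Z \left(G + Z\right)$
$D{\left(O \right)} = 25 - 4 O$ ($D{\left(O \right)} = \left(-5\right)^{2} + O \left(-4\right) = 25 - 4 O$)
$\left(-17663 + D{\left(-62 \right)}\right) + A{\left(-126,-103 \right)} = \left(-17663 + \left(25 - -248\right)\right) + 2 \left(-126\right) \left(-103 - 126\right) = \left(-17663 + \left(25 + 248\right)\right) + 2 \left(-126\right) \left(-229\right) = \left(-17663 + 273\right) + 57708 = -17390 + 57708 = 40318$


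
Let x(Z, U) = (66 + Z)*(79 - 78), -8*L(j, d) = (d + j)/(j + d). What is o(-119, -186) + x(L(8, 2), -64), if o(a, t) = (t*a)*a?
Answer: -21071041/8 ≈ -2.6339e+6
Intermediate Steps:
o(a, t) = t*a**2 (o(a, t) = (a*t)*a = t*a**2)
L(j, d) = -1/8 (L(j, d) = -(d + j)/(8*(j + d)) = -(d + j)/(8*(d + j)) = -1/8*1 = -1/8)
x(Z, U) = 66 + Z (x(Z, U) = (66 + Z)*1 = 66 + Z)
o(-119, -186) + x(L(8, 2), -64) = -186*(-119)**2 + (66 - 1/8) = -186*14161 + 527/8 = -2633946 + 527/8 = -21071041/8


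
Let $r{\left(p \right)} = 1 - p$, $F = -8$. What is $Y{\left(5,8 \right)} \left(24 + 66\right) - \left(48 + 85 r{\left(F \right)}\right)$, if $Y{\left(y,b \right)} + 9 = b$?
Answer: $-903$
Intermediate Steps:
$Y{\left(y,b \right)} = -9 + b$
$Y{\left(5,8 \right)} \left(24 + 66\right) - \left(48 + 85 r{\left(F \right)}\right) = \left(-9 + 8\right) \left(24 + 66\right) - \left(48 + 85 \left(1 - -8\right)\right) = \left(-1\right) 90 - \left(48 + 85 \left(1 + 8\right)\right) = -90 - 813 = -903$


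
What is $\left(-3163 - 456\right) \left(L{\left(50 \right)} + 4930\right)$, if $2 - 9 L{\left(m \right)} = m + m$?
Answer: $- \frac{160220368}{9} \approx -1.7802 \cdot 10^{7}$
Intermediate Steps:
$L{\left(m \right)} = \frac{2}{9} - \frac{2 m}{9}$ ($L{\left(m \right)} = \frac{2}{9} - \frac{m + m}{9} = \frac{2}{9} - \frac{2 m}{9}$)
$\left(-3163 - 456\right) \left(L{\left(50 \right)} + 4930\right) = \left(-3163 - 456\right) \left(\left(\frac{2}{9} - \frac{100}{9}\right) + 4930\right) = - 3619 \left(\left(\frac{2}{9} - \frac{100}{9}\right) + 4930\right) = - 3619 \left(- \frac{98}{9} + 4930\right) = \left(-3619\right) \frac{44272}{9} = - \frac{160220368}{9}$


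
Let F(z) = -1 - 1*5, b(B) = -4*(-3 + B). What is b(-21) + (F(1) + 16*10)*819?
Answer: 126222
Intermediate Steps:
b(B) = 12 - 4*B
F(z) = -6 (F(z) = -1 - 5 = -6)
b(-21) + (F(1) + 16*10)*819 = (12 - 4*(-21)) + (-6 + 16*10)*819 = (12 + 84) + (-6 + 160)*819 = 96 + 154*819 = 96 + 126126 = 126222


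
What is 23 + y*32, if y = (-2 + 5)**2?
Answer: 311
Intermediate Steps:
y = 9 (y = 3**2 = 9)
23 + y*32 = 23 + 9*32 = 23 + 288 = 311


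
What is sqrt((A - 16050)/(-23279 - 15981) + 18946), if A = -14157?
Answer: sqrt(7300889389105)/19630 ≈ 137.65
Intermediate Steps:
sqrt((A - 16050)/(-23279 - 15981) + 18946) = sqrt((-14157 - 16050)/(-23279 - 15981) + 18946) = sqrt(-30207/(-39260) + 18946) = sqrt(-30207*(-1/39260) + 18946) = sqrt(30207/39260 + 18946) = sqrt(743850167/39260) = sqrt(7300889389105)/19630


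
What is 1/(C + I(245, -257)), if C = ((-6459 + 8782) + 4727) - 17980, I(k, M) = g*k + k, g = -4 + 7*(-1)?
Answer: -1/13380 ≈ -7.4738e-5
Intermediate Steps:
g = -11 (g = -4 - 7 = -11)
I(k, M) = -10*k (I(k, M) = -11*k + k = -10*k)
C = -10930 (C = (2323 + 4727) - 17980 = 7050 - 17980 = -10930)
1/(C + I(245, -257)) = 1/(-10930 - 10*245) = 1/(-10930 - 2450) = 1/(-13380) = -1/13380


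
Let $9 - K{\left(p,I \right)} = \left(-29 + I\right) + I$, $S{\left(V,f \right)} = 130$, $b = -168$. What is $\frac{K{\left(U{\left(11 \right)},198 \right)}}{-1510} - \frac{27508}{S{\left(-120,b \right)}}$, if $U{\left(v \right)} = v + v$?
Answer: $- \frac{159579}{755} \approx -211.36$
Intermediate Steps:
$U{\left(v \right)} = 2 v$
$K{\left(p,I \right)} = 38 - 2 I$ ($K{\left(p,I \right)} = 9 - \left(\left(-29 + I\right) + I\right) = 9 - \left(-29 + 2 I\right) = 38 - 2 I$)
$\frac{K{\left(U{\left(11 \right)},198 \right)}}{-1510} - \frac{27508}{S{\left(-120,b \right)}} = \frac{38 - 396}{-1510} - \frac{27508}{130} = \left(38 - 396\right) \left(- \frac{1}{1510}\right) - \frac{1058}{5} = \left(-358\right) \left(- \frac{1}{1510}\right) - \frac{1058}{5} = \frac{179}{755} - \frac{1058}{5} = - \frac{159579}{755}$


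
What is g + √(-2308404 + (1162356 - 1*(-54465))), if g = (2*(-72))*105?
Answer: -15120 + 3*I*√121287 ≈ -15120.0 + 1044.8*I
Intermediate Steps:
g = -15120 (g = -144*105 = -15120)
g + √(-2308404 + (1162356 - 1*(-54465))) = -15120 + √(-2308404 + (1162356 - 1*(-54465))) = -15120 + √(-2308404 + (1162356 + 54465)) = -15120 + √(-2308404 + 1216821) = -15120 + √(-1091583) = -15120 + 3*I*√121287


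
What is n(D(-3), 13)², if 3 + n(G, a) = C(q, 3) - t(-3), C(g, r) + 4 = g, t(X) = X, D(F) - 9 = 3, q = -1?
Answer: 25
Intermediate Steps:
D(F) = 12 (D(F) = 9 + 3 = 12)
C(g, r) = -4 + g
n(G, a) = -5 (n(G, a) = -3 + ((-4 - 1) - 1*(-3)) = -3 + (-5 + 3) = -3 - 2 = -5)
n(D(-3), 13)² = (-5)² = 25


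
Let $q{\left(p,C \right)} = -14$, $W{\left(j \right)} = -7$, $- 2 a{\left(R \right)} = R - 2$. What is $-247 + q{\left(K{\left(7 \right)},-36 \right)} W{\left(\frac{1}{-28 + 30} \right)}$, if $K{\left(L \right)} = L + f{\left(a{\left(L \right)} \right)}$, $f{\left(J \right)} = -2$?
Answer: $-149$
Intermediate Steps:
$a{\left(R \right)} = 1 - \frac{R}{2}$ ($a{\left(R \right)} = - \frac{R - 2}{2} = - \frac{-2 + R}{2} = 1 - \frac{R}{2}$)
$K{\left(L \right)} = -2 + L$ ($K{\left(L \right)} = L - 2 = -2 + L$)
$-247 + q{\left(K{\left(7 \right)},-36 \right)} W{\left(\frac{1}{-28 + 30} \right)} = -247 - -98 = -247 + 98 = -149$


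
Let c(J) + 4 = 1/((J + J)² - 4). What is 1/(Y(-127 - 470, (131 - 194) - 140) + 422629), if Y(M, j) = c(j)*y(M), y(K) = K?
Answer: 54944/23352133849 ≈ 2.3528e-6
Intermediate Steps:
c(J) = -4 + 1/(-4 + 4*J²) (c(J) = -4 + 1/((J + J)² - 4) = -4 + 1/((2*J)² - 4) = -4 + 1/(4*J² - 4) = -4 + 1/(-4 + 4*J²))
Y(M, j) = M*(17 - 16*j²)/(4*(-1 + j²)) (Y(M, j) = ((17 - 16*j²)/(4*(-1 + j²)))*M = M*(17 - 16*j²)/(4*(-1 + j²)))
1/(Y(-127 - 470, (131 - 194) - 140) + 422629) = 1/((-127 - 470)*(17 - 16*((131 - 194) - 140)²)/(4*(-1 + ((131 - 194) - 140)²)) + 422629) = 1/((¼)*(-597)*(17 - 16*(-63 - 140)²)/(-1 + (-63 - 140)²) + 422629) = 1/((¼)*(-597)*(17 - 16*(-203)²)/(-1 + (-203)²) + 422629) = 1/((¼)*(-597)*(17 - 16*41209)/(-1 + 41209) + 422629) = 1/((¼)*(-597)*(17 - 659344)/41208 + 422629) = 1/((¼)*(-597)*(1/41208)*(-659327) + 422629) = 1/(131206073/54944 + 422629) = 1/(23352133849/54944) = 54944/23352133849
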